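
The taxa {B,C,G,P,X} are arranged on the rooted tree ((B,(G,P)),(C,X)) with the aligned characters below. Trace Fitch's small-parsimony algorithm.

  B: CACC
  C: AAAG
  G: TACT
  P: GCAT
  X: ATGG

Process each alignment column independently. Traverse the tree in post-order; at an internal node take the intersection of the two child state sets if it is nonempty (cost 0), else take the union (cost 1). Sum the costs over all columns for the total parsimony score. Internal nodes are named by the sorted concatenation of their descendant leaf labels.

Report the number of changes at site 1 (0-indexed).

GP@0: {T} ∪ {G} = {G,T} (union, +1)
BGP@0: {C} ∪ {G,T} = {C,G,T} (union, +1)
CX@0: {A} ∩ {A} = {A} (intersection, +0)
BCGPX@0: {C,G,T} ∪ {A} = {A,C,G,T} (union, +1)
GP@1: {A} ∪ {C} = {A,C} (union, +1)
BGP@1: {A} ∩ {A,C} = {A} (intersection, +0)
CX@1: {A} ∪ {T} = {A,T} (union, +1)
BCGPX@1: {A} ∩ {A,T} = {A} (intersection, +0)
GP@2: {C} ∪ {A} = {A,C} (union, +1)
BGP@2: {C} ∩ {A,C} = {C} (intersection, +0)
CX@2: {A} ∪ {G} = {A,G} (union, +1)
BCGPX@2: {C} ∪ {A,G} = {A,C,G} (union, +1)
GP@3: {T} ∩ {T} = {T} (intersection, +0)
BGP@3: {C} ∪ {T} = {C,T} (union, +1)
CX@3: {G} ∩ {G} = {G} (intersection, +0)
BCGPX@3: {C,T} ∪ {G} = {C,G,T} (union, +1)
per-site changes: [3, 2, 3, 2]; total = 10

2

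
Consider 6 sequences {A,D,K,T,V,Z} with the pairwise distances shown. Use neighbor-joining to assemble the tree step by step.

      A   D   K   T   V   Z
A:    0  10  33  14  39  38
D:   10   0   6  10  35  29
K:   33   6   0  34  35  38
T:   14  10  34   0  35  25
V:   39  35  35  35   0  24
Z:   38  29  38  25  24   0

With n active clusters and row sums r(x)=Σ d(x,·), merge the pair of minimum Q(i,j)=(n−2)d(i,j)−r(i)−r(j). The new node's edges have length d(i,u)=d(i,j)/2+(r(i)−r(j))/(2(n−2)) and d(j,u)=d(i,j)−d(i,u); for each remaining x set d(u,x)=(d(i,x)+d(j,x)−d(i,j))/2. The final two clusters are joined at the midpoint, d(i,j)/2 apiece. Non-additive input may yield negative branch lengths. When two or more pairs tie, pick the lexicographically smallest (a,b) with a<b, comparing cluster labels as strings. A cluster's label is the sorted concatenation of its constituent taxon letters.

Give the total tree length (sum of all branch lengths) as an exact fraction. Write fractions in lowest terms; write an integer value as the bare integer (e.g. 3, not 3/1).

1. join V+Z (d=24, Q=-226) ⇒ VZ; edges |V|=55/4, |Z|=41/4
  updated: d(A,VZ)=53/2, d(D,VZ)=20, d(K,VZ)=49/2, d(T,VZ)=18
2. join D+K (d=6, Q=-251/2) ⇒ DK; edges |D|=-67/12, |K|=139/12
  updated: d(A,DK)=37/2, d(DK,T)=19, d(DK,VZ)=77/4
3. join A+T (d=14, Q=-82) ⇒ AT; edges |A|=9, |T|=5
  updated: d(AT,DK)=47/4, d(AT,VZ)=61/4
4. join AT+DK (d=47/4, Q=-185/4) ⇒ ADKT; edges |AT|=31/8, |DK|=63/8
  updated: d(ADKT,VZ)=91/8
5. join ADKT+VZ (d=91/8) ⇒ ADKTVZ; edges |ADKT|=91/16, |VZ|=91/16
final tree: (((A:9,T:5):31/8,(D:-67/12,K:139/12):63/8):91/16,(V:55/4,Z:41/4):91/16)
total length: 537/8

537/8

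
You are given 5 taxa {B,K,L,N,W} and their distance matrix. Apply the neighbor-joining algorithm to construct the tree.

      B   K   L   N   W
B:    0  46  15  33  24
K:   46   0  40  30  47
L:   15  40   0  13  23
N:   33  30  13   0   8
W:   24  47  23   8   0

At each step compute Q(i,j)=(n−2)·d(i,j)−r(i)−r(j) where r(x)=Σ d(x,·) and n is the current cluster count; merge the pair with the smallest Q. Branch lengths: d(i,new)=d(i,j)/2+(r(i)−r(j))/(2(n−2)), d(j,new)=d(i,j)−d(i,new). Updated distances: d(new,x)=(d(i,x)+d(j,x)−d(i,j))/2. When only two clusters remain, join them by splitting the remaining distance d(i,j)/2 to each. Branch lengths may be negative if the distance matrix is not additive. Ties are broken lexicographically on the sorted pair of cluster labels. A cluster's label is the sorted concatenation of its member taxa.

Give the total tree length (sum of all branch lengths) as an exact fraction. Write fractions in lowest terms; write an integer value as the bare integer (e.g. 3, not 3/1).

511/8

1. join B+L (d=15, Q=-164) ⇒ BL; edges |B|=12, |L|=3
  updated: d(BL,K)=71/2, d(BL,N)=31/2, d(BL,W)=16
2. join BL+K (d=71/2, Q=-217/2) ⇒ BKL; edges |BL|=51/8, |K|=233/8
  updated: d(BKL,N)=5, d(BKL,W)=55/4
3. join BKL+N (d=5, Q=-107/4) ⇒ BKLN; edges |BKL|=43/8, |N|=-3/8
  updated: d(BKLN,W)=67/8
4. join BKLN+W (d=67/8) ⇒ BKLNW; edges |BKLN|=67/16, |W|=67/16
final tree: ((((B:12,L:3):51/8,K:233/8):43/8,N:-3/8):67/16,W:67/16)
total length: 511/8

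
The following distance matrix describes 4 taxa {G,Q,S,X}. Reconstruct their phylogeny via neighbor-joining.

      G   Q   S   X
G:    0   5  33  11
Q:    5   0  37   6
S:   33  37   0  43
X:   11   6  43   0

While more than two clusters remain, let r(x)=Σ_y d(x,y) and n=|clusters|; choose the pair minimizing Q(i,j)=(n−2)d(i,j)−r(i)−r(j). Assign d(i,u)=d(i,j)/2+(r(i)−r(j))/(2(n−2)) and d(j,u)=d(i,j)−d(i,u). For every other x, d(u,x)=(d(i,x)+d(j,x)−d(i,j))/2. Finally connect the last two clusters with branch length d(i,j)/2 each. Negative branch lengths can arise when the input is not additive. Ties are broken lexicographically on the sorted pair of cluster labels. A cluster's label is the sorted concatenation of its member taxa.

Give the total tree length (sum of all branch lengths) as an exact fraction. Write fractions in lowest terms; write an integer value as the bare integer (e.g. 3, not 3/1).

87/2

1. join G+S (d=33, Q=-96) ⇒ GS; edges |G|=1/2, |S|=65/2
  updated: d(GS,Q)=9/2, d(GS,X)=21/2
2. join GS+Q (d=9/2, Q=-21) ⇒ GQS; edges |GS|=9/2, |Q|=0
  updated: d(GQS,X)=6
3. join GQS+X (d=6) ⇒ GQSX; edges |GQS|=3, |X|=3
final tree: (((G:1/2,S:65/2):9/2,Q:0):3,X:3)
total length: 87/2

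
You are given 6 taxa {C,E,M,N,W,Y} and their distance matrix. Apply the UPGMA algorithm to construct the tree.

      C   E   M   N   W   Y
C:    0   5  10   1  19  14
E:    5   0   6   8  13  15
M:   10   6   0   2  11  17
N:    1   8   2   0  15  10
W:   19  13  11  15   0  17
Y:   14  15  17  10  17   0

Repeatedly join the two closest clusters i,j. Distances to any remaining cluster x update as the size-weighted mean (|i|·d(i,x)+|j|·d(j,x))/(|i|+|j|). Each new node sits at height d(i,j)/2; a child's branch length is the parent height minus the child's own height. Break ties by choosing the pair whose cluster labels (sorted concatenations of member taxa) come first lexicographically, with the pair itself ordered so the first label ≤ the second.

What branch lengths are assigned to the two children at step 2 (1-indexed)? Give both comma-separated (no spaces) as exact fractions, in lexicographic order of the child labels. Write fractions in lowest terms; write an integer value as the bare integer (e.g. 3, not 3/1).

step 1: merge (C,N) at d=1; branch lengths C→1/2, N→1/2; new cluster CN
  updated: d(CN,E)=13/2, d(CN,M)=6, d(CN,W)=17, d(CN,Y)=12
step 2: merge (CN,M) at d=6; branch lengths CN→5/2, M→3; new cluster CMN
  updated: d(CMN,E)=19/3, d(CMN,W)=15, d(CMN,Y)=41/3
step 3: merge (CMN,E) at d=19/3; branch lengths CMN→1/6, E→19/6; new cluster CEMN
  updated: d(CEMN,W)=29/2, d(CEMN,Y)=14
step 4: merge (CEMN,Y) at d=14; branch lengths CEMN→23/6, Y→7; new cluster CEMNY
  updated: d(CEMNY,W)=15
step 5: merge (CEMNY,W) at d=15; branch lengths CEMNY→1/2, W→15/2; new cluster CEMNWY
final tree: (((((C:1/2,N:1/2):5/2,M:3):1/6,E:19/6):23/6,Y:7):1/2,W:15/2)
total length: 86/3

5/2,3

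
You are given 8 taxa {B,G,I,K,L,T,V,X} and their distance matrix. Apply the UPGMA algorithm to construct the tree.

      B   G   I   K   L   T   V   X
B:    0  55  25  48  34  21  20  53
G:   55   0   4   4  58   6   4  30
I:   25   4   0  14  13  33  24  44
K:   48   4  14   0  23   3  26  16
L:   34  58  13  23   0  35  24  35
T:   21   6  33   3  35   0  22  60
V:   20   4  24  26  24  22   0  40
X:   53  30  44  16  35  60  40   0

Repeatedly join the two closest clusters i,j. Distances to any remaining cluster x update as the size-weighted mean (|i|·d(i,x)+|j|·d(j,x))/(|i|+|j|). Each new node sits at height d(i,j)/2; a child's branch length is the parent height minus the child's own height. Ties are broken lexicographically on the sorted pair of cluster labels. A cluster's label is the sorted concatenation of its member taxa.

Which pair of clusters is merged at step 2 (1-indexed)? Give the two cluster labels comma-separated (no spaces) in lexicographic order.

G,I

1. join K+T (d=3) ⇒ KT; edges |K|=3/2, |T|=3/2
  updated: d(B,KT)=69/2, d(G,KT)=5, d(I,KT)=47/2, d(KT,L)=29, d(KT,V)=24, d(KT,X)=38
2. join G+I (d=4) ⇒ GI; edges |G|=2, |I|=2
  updated: d(B,GI)=40, d(GI,KT)=57/4, d(GI,L)=71/2, d(GI,V)=14, d(GI,X)=37
3. join GI+V (d=14) ⇒ GIV; edges |GI|=5, |V|=7
  updated: d(B,GIV)=100/3, d(GIV,KT)=35/2, d(GIV,L)=95/3, d(GIV,X)=38
4. join GIV+KT (d=35/2) ⇒ GIKTV; edges |GIV|=7/4, |KT|=29/4
  updated: d(B,GIKTV)=169/5, d(GIKTV,L)=153/5, d(GIKTV,X)=38
5. join GIKTV+L (d=153/5) ⇒ GIKLTV; edges |GIKTV|=131/20, |L|=153/10
  updated: d(B,GIKLTV)=203/6, d(GIKLTV,X)=75/2
6. join B+GIKLTV (d=203/6) ⇒ BGIKLTV; edges |B|=203/12, |GIKLTV|=97/60
  updated: d(BGIKLTV,X)=278/7
7. join BGIKLTV+X (d=278/7) ⇒ BGIKLTVX; edges |BGIKLTV|=247/84, |X|=139/7
final tree: ((B:203/12,((((G:2,I:2):5,V:7):7/4,(K:3/2,T:3/2):29/4):131/20,L:153/10):97/60):247/84,X:139/7)
total length: 9574/105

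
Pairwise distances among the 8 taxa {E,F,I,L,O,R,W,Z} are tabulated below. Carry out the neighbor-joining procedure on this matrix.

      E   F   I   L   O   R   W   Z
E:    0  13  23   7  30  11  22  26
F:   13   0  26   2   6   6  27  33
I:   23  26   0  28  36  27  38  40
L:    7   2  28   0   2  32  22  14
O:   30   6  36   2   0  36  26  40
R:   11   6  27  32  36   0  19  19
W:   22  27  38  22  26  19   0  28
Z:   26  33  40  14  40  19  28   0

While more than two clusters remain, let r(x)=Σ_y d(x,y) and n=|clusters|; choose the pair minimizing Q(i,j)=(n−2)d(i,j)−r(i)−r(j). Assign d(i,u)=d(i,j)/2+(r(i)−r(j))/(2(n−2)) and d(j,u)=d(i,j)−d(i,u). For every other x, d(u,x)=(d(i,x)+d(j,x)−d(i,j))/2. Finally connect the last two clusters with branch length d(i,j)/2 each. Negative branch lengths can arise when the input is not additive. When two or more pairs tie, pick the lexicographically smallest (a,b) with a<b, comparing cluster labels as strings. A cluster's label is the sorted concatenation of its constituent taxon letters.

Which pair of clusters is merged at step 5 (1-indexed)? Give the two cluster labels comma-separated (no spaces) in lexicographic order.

E,RWZ

1. join L+O (d=2, Q=-271) ⇒ LO; edges |L|=-19/4, |O|=27/4
  updated: d(E,LO)=35/2, d(F,LO)=3, d(I,LO)=31, d(LO,R)=33, d(LO,W)=23, d(LO,Z)=26
2. join F+LO (d=3, Q=-453/2) ⇒ FLO; edges |F|=-21/20, |LO|=81/20
  updated: d(E,FLO)=55/4, d(FLO,I)=27, d(FLO,R)=18, d(FLO,W)=47/2, d(FLO,Z)=28
3. join W+Z (d=28, Q=-319/2) ⇒ WZ; edges |W|=203/16, |Z|=245/16
  updated: d(E,WZ)=10, d(FLO,WZ)=47/4, d(I,WZ)=25, d(R,WZ)=5
4. join R+WZ (d=5, Q=-391/4) ⇒ RWZ; edges |R|=97/24, |WZ|=23/24
  updated: d(E,RWZ)=8, d(FLO,RWZ)=99/8, d(I,RWZ)=47/2
5. join E+RWZ (d=8, Q=-581/8) ⇒ ERWZ; edges |E|=135/32, |RWZ|=121/32
  updated: d(ERWZ,FLO)=145/16, d(ERWZ,I)=77/4
6. join ERWZ+FLO (d=145/16, Q=-885/16) ⇒ EFLORWZ; edges |ERWZ|=21/32, |FLO|=269/32
  updated: d(EFLORWZ,I)=595/32
7. join EFLORWZ+I (d=595/32) ⇒ EFILORWZ; edges |EFLORWZ|=595/64, |I|=595/64
final tree: (((E:135/32,(R:97/24,(W:203/16,Z:245/16):23/24):121/32):21/32,(F:-21/20,(L:-19/4,O:27/4):81/20):269/32):595/64,I:595/64)
total length: 2357/32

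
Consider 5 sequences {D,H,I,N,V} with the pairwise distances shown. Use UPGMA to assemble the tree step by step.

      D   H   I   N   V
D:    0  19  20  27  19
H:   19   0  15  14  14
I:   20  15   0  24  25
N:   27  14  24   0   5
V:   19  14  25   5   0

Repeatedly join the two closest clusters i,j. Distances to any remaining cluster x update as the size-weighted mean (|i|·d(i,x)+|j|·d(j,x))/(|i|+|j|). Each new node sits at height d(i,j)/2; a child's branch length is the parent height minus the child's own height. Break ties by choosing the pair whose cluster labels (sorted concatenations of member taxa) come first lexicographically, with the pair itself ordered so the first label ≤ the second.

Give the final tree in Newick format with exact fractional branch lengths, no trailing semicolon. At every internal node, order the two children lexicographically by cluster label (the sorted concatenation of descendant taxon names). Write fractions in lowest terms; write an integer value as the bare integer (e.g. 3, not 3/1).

step 1: merge (N,V) at d=5; branch lengths N→5/2, V→5/2; new cluster NV
  updated: d(D,NV)=23, d(H,NV)=14, d(I,NV)=49/2
step 2: merge (H,NV) at d=14; branch lengths H→7, NV→9/2; new cluster HNV
  updated: d(D,HNV)=65/3, d(HNV,I)=64/3
step 3: merge (D,I) at d=20; branch lengths D→10, I→10; new cluster DI
  updated: d(DI,HNV)=43/2
step 4: merge (DI,HNV) at d=43/2; branch lengths DI→3/4, HNV→15/4; new cluster DHINV
final tree: ((D:10,I:10):3/4,(H:7,(N:5/2,V:5/2):9/2):15/4)
total length: 41

((D:10,I:10):3/4,(H:7,(N:5/2,V:5/2):9/2):15/4)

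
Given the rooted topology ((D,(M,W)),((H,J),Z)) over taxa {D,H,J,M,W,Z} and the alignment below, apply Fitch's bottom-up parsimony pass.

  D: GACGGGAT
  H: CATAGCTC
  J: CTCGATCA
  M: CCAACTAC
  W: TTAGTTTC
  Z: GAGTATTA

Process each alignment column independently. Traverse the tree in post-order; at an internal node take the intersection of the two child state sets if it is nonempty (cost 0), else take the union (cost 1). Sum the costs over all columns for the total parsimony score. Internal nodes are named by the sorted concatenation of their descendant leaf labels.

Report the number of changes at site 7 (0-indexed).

[col 0] MW: children M:{C}, W:{T} ∪→ {C,T}; cost 1
[col 0] DMW: children D:{G}, MW:{C,T} ∪→ {C,G,T}; cost 1
[col 0] HJ: children H:{C}, J:{C} ∩→ {C}; cost 0
[col 0] HJZ: children HJ:{C}, Z:{G} ∪→ {C,G}; cost 1
[col 0] DHJMWZ: children DMW:{C,G,T}, HJZ:{C,G} ∩→ {C,G}; cost 0
[col 1] MW: children M:{C}, W:{T} ∪→ {C,T}; cost 1
[col 1] DMW: children D:{A}, MW:{C,T} ∪→ {A,C,T}; cost 1
[col 1] HJ: children H:{A}, J:{T} ∪→ {A,T}; cost 1
[col 1] HJZ: children HJ:{A,T}, Z:{A} ∩→ {A}; cost 0
[col 1] DHJMWZ: children DMW:{A,C,T}, HJZ:{A} ∩→ {A}; cost 0
[col 2] MW: children M:{A}, W:{A} ∩→ {A}; cost 0
[col 2] DMW: children D:{C}, MW:{A} ∪→ {A,C}; cost 1
[col 2] HJ: children H:{T}, J:{C} ∪→ {C,T}; cost 1
[col 2] HJZ: children HJ:{C,T}, Z:{G} ∪→ {C,G,T}; cost 1
[col 2] DHJMWZ: children DMW:{A,C}, HJZ:{C,G,T} ∩→ {C}; cost 0
[col 3] MW: children M:{A}, W:{G} ∪→ {A,G}; cost 1
[col 3] DMW: children D:{G}, MW:{A,G} ∩→ {G}; cost 0
[col 3] HJ: children H:{A}, J:{G} ∪→ {A,G}; cost 1
[col 3] HJZ: children HJ:{A,G}, Z:{T} ∪→ {A,G,T}; cost 1
[col 3] DHJMWZ: children DMW:{G}, HJZ:{A,G,T} ∩→ {G}; cost 0
[col 4] MW: children M:{C}, W:{T} ∪→ {C,T}; cost 1
[col 4] DMW: children D:{G}, MW:{C,T} ∪→ {C,G,T}; cost 1
[col 4] HJ: children H:{G}, J:{A} ∪→ {A,G}; cost 1
[col 4] HJZ: children HJ:{A,G}, Z:{A} ∩→ {A}; cost 0
[col 4] DHJMWZ: children DMW:{C,G,T}, HJZ:{A} ∪→ {A,C,G,T}; cost 1
[col 5] MW: children M:{T}, W:{T} ∩→ {T}; cost 0
[col 5] DMW: children D:{G}, MW:{T} ∪→ {G,T}; cost 1
[col 5] HJ: children H:{C}, J:{T} ∪→ {C,T}; cost 1
[col 5] HJZ: children HJ:{C,T}, Z:{T} ∩→ {T}; cost 0
[col 5] DHJMWZ: children DMW:{G,T}, HJZ:{T} ∩→ {T}; cost 0
[col 6] MW: children M:{A}, W:{T} ∪→ {A,T}; cost 1
[col 6] DMW: children D:{A}, MW:{A,T} ∩→ {A}; cost 0
[col 6] HJ: children H:{T}, J:{C} ∪→ {C,T}; cost 1
[col 6] HJZ: children HJ:{C,T}, Z:{T} ∩→ {T}; cost 0
[col 6] DHJMWZ: children DMW:{A}, HJZ:{T} ∪→ {A,T}; cost 1
[col 7] MW: children M:{C}, W:{C} ∩→ {C}; cost 0
[col 7] DMW: children D:{T}, MW:{C} ∪→ {C,T}; cost 1
[col 7] HJ: children H:{C}, J:{A} ∪→ {A,C}; cost 1
[col 7] HJZ: children HJ:{A,C}, Z:{A} ∩→ {A}; cost 0
[col 7] DHJMWZ: children DMW:{C,T}, HJZ:{A} ∪→ {A,C,T}; cost 1
per-site changes: [3, 3, 3, 3, 4, 2, 3, 3]; total = 24

3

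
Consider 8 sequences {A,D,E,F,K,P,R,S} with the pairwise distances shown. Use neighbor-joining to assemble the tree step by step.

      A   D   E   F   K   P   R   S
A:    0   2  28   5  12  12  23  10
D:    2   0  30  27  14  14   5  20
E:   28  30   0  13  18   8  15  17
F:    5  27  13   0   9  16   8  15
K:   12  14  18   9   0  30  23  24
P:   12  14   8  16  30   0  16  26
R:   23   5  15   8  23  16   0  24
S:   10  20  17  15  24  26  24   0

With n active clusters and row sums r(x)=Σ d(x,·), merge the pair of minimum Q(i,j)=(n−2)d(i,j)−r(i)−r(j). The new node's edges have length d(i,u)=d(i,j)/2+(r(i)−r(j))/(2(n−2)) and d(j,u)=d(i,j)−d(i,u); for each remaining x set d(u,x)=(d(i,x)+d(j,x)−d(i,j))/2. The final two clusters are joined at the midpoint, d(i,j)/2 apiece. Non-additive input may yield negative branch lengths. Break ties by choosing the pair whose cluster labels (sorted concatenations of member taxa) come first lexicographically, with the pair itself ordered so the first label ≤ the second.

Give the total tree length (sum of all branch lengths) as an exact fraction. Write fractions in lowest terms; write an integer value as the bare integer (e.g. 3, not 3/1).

819/16

step 1: merge (E,P) at d=8, Q=-203; branch lengths E→55/12, P→41/12; new cluster EP
  updated: d(A,EP)=16, d(D,EP)=18, d(EP,F)=21/2, d(EP,K)=20, d(EP,R)=23/2, d(EP,S)=35/2
step 2: merge (D,R) at d=5, Q=-311/2; branch lengths D→33/20, R→67/20; new cluster DR
  updated: d(A,DR)=10, d(DR,EP)=49/4, d(DR,F)=15, d(DR,K)=16, d(DR,S)=39/2
step 3: merge (DR,EP) at d=49/4, Q=-100; branch lengths DR→91/16, EP→105/16; new cluster DEPR
  updated: d(A,DEPR)=55/8, d(DEPR,F)=53/8, d(DEPR,K)=95/8, d(DEPR,S)=99/8
step 4: merge (F,K) at d=9, Q=-131/2; branch lengths F→23/24, K→193/24; new cluster FK
  updated: d(A,FK)=4, d(DEPR,FK)=19/4, d(FK,S)=15
step 5: merge (A,S) at d=10, Q=-153/4; branch lengths A→7/8, S→73/8; new cluster AS
  updated: d(AS,DEPR)=37/8, d(AS,FK)=9/2
step 6: merge (AS,DEPR) at d=37/8, Q=-111/8; branch lengths AS→35/16, DEPR→39/16; new cluster ADEPRS
  updated: d(ADEPRS,FK)=37/16
step 7: merge (ADEPRS,FK) at d=37/16; branch lengths ADEPRS→37/32, FK→37/32; new cluster ADEFKPRS
final tree: (((A:7/8,S:73/8):35/16,((D:33/20,R:67/20):91/16,(E:55/12,P:41/12):105/16):39/16):37/32,(F:23/24,K:193/24):37/32)
total length: 819/16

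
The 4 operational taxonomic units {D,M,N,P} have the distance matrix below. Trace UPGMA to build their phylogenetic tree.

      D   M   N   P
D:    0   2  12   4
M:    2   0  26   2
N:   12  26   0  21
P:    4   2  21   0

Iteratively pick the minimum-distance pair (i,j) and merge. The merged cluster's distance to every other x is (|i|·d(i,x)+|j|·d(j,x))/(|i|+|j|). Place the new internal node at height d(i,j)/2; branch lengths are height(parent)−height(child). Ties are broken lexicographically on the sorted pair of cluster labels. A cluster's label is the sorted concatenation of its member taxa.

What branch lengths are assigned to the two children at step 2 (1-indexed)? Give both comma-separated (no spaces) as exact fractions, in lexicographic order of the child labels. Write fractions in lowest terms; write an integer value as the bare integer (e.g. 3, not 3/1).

1/2,3/2

1. join D+M (d=2) ⇒ DM; edges |D|=1, |M|=1
  updated: d(DM,N)=19, d(DM,P)=3
2. join DM+P (d=3) ⇒ DMP; edges |DM|=1/2, |P|=3/2
  updated: d(DMP,N)=59/3
3. join DMP+N (d=59/3) ⇒ DMNP; edges |DMP|=25/3, |N|=59/6
final tree: (((D:1,M:1):1/2,P:3/2):25/3,N:59/6)
total length: 133/6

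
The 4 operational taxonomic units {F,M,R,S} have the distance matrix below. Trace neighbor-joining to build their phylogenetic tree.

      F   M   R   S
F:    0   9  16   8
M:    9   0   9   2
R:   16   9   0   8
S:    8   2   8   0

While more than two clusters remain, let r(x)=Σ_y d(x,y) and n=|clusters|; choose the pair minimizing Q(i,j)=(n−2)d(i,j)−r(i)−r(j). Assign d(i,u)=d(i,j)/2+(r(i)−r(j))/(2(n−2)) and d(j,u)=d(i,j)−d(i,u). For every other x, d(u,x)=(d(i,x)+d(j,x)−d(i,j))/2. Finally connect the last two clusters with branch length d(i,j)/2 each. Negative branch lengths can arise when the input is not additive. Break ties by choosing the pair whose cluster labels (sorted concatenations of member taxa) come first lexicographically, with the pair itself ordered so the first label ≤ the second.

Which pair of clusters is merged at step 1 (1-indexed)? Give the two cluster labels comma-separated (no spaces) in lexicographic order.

F,M

1. join F+M (d=9, Q=-35) ⇒ FM; edges |F|=31/4, |M|=5/4
  updated: d(FM,R)=8, d(FM,S)=1/2
2. join FM+R (d=8, Q=-33/2) ⇒ FMR; edges |FM|=1/4, |R|=31/4
  updated: d(FMR,S)=1/4
3. join FMR+S (d=1/4) ⇒ FMRS; edges |FMR|=1/8, |S|=1/8
final tree: (((F:31/4,M:5/4):1/4,R:31/4):1/8,S:1/8)
total length: 69/4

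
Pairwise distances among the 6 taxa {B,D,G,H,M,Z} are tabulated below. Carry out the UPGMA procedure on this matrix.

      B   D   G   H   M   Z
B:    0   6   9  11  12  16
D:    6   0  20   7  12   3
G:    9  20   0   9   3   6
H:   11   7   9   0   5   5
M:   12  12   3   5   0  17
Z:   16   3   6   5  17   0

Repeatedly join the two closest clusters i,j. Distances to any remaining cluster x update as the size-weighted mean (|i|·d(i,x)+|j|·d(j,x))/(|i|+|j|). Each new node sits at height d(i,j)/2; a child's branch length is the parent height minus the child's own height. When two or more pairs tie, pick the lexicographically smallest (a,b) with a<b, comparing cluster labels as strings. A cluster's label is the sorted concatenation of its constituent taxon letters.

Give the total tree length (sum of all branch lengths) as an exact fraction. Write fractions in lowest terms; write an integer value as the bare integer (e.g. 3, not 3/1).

271/12

1. join D+Z (d=3) ⇒ DZ; edges |D|=3/2, |Z|=3/2
  updated: d(B,DZ)=11, d(DZ,G)=13, d(DZ,H)=6, d(DZ,M)=29/2
2. join G+M (d=3) ⇒ GM; edges |G|=3/2, |M|=3/2
  updated: d(B,GM)=21/2, d(DZ,GM)=55/4, d(GM,H)=7
3. join DZ+H (d=6) ⇒ DHZ; edges |DZ|=3/2, |H|=3
  updated: d(B,DHZ)=11, d(DHZ,GM)=23/2
4. join B+GM (d=21/2) ⇒ BGM; edges |B|=21/4, |GM|=15/4
  updated: d(BGM,DHZ)=34/3
5. join BGM+DHZ (d=34/3) ⇒ BDGHMZ; edges |BGM|=5/12, |DHZ|=8/3
final tree: ((B:21/4,(G:3/2,M:3/2):15/4):5/12,((D:3/2,Z:3/2):3/2,H:3):8/3)
total length: 271/12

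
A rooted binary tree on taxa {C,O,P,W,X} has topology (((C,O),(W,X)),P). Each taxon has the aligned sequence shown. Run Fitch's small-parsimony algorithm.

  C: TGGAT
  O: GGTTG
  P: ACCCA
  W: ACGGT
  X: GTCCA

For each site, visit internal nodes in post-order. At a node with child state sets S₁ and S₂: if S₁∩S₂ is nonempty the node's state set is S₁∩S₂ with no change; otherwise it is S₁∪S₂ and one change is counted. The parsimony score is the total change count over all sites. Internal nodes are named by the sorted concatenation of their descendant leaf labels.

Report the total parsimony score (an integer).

14

site 0, node CO: C={T} ∪ O={G} → {G,T} (+1)
site 0, node WX: W={A} ∪ X={G} → {A,G} (+1)
site 0, node COWX: CO={G,T} ∩ WX={A,G} → {G} (+0)
site 0, node COPWX: COWX={G} ∪ P={A} → {A,G} (+1)
site 1, node CO: C={G} ∩ O={G} → {G} (+0)
site 1, node WX: W={C} ∪ X={T} → {C,T} (+1)
site 1, node COWX: CO={G} ∪ WX={C,T} → {C,G,T} (+1)
site 1, node COPWX: COWX={C,G,T} ∩ P={C} → {C} (+0)
site 2, node CO: C={G} ∪ O={T} → {G,T} (+1)
site 2, node WX: W={G} ∪ X={C} → {C,G} (+1)
site 2, node COWX: CO={G,T} ∩ WX={C,G} → {G} (+0)
site 2, node COPWX: COWX={G} ∪ P={C} → {C,G} (+1)
site 3, node CO: C={A} ∪ O={T} → {A,T} (+1)
site 3, node WX: W={G} ∪ X={C} → {C,G} (+1)
site 3, node COWX: CO={A,T} ∪ WX={C,G} → {A,C,G,T} (+1)
site 3, node COPWX: COWX={A,C,G,T} ∩ P={C} → {C} (+0)
site 4, node CO: C={T} ∪ O={G} → {G,T} (+1)
site 4, node WX: W={T} ∪ X={A} → {A,T} (+1)
site 4, node COWX: CO={G,T} ∩ WX={A,T} → {T} (+0)
site 4, node COPWX: COWX={T} ∪ P={A} → {A,T} (+1)
per-site changes: [3, 2, 3, 3, 3]; total = 14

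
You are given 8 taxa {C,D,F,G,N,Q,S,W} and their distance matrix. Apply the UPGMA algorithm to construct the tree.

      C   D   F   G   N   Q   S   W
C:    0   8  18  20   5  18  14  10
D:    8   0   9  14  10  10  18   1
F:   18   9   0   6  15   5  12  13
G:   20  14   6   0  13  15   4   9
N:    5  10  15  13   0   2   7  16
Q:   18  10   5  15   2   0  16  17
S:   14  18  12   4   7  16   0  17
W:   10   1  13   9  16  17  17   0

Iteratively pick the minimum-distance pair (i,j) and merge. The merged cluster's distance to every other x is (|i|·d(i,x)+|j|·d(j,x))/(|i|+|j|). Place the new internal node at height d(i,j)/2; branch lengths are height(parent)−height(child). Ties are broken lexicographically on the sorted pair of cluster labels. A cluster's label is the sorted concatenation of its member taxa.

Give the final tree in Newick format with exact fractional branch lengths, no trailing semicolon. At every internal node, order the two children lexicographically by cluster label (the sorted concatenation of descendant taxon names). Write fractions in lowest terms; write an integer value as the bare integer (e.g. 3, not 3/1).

step 1: merge (D,W) at d=1; branch lengths D→1/2, W→1/2; new cluster DW
  updated: d(C,DW)=9, d(DW,F)=11, d(DW,G)=23/2, d(DW,N)=13, d(DW,Q)=27/2, d(DW,S)=35/2
step 2: merge (N,Q) at d=2; branch lengths N→1, Q→1; new cluster NQ
  updated: d(C,NQ)=23/2, d(DW,NQ)=53/4, d(F,NQ)=10, d(G,NQ)=14, d(NQ,S)=23/2
step 3: merge (G,S) at d=4; branch lengths G→2, S→2; new cluster GS
  updated: d(C,GS)=17, d(DW,GS)=29/2, d(F,GS)=9, d(GS,NQ)=51/4
step 4: merge (C,DW) at d=9; branch lengths C→9/2, DW→4; new cluster CDW
  updated: d(CDW,F)=40/3, d(CDW,GS)=46/3, d(CDW,NQ)=38/3
step 5: merge (F,GS) at d=9; branch lengths F→9/2, GS→5/2; new cluster FGS
  updated: d(CDW,FGS)=44/3, d(FGS,NQ)=71/6
step 6: merge (FGS,NQ) at d=71/6; branch lengths FGS→17/12, NQ→59/12; new cluster FGNQS
  updated: d(CDW,FGNQS)=208/15
step 7: merge (CDW,FGNQS) at d=208/15; branch lengths CDW→73/30, FGNQS→61/60; new cluster CDFGNQSW
final tree: ((C:9/2,(D:1/2,W:1/2):4):73/30,((F:9/2,(G:2,S:2):5/2):17/12,(N:1,Q:1):59/12):61/60)
total length: 1937/60

((C:9/2,(D:1/2,W:1/2):4):73/30,((F:9/2,(G:2,S:2):5/2):17/12,(N:1,Q:1):59/12):61/60)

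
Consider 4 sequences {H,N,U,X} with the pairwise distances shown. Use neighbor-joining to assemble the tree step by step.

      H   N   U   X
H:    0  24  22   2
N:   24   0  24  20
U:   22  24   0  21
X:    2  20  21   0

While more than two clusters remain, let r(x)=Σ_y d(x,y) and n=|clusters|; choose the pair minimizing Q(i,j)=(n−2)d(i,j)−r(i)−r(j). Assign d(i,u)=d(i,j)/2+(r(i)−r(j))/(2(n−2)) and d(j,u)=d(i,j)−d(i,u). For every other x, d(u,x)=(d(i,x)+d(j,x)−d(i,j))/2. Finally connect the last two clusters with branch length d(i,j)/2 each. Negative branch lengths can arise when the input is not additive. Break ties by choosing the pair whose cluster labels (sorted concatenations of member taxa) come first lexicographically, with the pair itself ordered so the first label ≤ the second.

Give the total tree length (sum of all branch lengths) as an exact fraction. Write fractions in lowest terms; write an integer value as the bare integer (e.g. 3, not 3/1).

step 1: merge (H,X) at d=2, Q=-87; branch lengths H→9/4, X→-1/4; new cluster HX
  updated: d(HX,N)=21, d(HX,U)=41/2
step 2: merge (HX,N) at d=21, Q=-131/2; branch lengths HX→35/4, N→49/4; new cluster HNX
  updated: d(HNX,U)=47/4
step 3: merge (HNX,U) at d=47/4; branch lengths HNX→47/8, U→47/8; new cluster HNUX
final tree: (((H:9/4,X:-1/4):35/4,N:49/4):47/8,U:47/8)
total length: 139/4

139/4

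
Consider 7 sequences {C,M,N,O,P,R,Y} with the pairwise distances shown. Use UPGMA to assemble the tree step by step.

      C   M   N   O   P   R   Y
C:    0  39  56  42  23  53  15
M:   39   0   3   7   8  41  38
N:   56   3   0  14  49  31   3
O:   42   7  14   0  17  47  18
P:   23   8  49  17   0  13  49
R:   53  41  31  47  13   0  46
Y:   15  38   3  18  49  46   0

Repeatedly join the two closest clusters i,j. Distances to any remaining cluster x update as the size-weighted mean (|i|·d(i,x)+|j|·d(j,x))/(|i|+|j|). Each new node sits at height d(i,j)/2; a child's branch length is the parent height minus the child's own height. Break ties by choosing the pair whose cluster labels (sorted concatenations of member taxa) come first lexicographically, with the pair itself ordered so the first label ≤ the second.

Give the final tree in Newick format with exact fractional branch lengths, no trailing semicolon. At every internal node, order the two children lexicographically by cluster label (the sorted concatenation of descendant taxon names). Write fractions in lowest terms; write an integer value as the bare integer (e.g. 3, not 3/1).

step 1: merge (M,N) at d=3; branch lengths M→3/2, N→3/2; new cluster MN
  updated: d(C,MN)=95/2, d(MN,O)=21/2, d(MN,P)=57/2, d(MN,R)=36, d(MN,Y)=41/2
step 2: merge (MN,O) at d=21/2; branch lengths MN→15/4, O→21/4; new cluster MNO
  updated: d(C,MNO)=137/3, d(MNO,P)=74/3, d(MNO,R)=119/3, d(MNO,Y)=59/3
step 3: merge (P,R) at d=13; branch lengths P→13/2, R→13/2; new cluster PR
  updated: d(C,PR)=38, d(MNO,PR)=193/6, d(PR,Y)=95/2
step 4: merge (C,Y) at d=15; branch lengths C→15/2, Y→15/2; new cluster CY
  updated: d(CY,MNO)=98/3, d(CY,PR)=171/4
step 5: merge (MNO,PR) at d=193/6; branch lengths MNO→65/6, PR→115/12; new cluster MNOPR
  updated: d(CY,MNOPR)=367/10
step 6: merge (CY,MNOPR) at d=367/10; branch lengths CY→217/20, MNOPR→34/15; new cluster CMNOPRY
final tree: ((C:15/2,Y:15/2):217/20,(((M:3/2,N:3/2):15/4,O:21/4):65/6,(P:13/2,R:13/2):115/12):34/15)
total length: 1103/15

((C:15/2,Y:15/2):217/20,(((M:3/2,N:3/2):15/4,O:21/4):65/6,(P:13/2,R:13/2):115/12):34/15)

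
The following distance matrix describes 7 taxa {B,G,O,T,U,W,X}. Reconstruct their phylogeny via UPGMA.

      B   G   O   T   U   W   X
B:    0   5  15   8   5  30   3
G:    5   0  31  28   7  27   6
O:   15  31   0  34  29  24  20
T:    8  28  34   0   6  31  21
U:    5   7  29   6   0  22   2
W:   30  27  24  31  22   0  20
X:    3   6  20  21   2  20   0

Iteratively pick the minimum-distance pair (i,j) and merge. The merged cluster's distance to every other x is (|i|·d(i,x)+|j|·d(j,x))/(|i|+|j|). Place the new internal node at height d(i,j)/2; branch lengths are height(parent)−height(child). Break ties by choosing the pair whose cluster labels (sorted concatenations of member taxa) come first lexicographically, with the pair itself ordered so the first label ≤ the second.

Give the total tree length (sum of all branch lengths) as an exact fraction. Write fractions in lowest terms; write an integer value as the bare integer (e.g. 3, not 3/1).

2071/40

step 1: merge (U,X) at d=2; branch lengths U→1, X→1; new cluster UX
  updated: d(B,UX)=4, d(G,UX)=13/2, d(O,UX)=49/2, d(T,UX)=27/2, d(UX,W)=21
step 2: merge (B,UX) at d=4; branch lengths B→2, UX→1; new cluster BUX
  updated: d(BUX,G)=6, d(BUX,O)=64/3, d(BUX,T)=35/3, d(BUX,W)=24
step 3: merge (BUX,G) at d=6; branch lengths BUX→1, G→3; new cluster BGUX
  updated: d(BGUX,O)=95/4, d(BGUX,T)=63/4, d(BGUX,W)=99/4
step 4: merge (BGUX,T) at d=63/4; branch lengths BGUX→39/8, T→63/8; new cluster BGTUX
  updated: d(BGTUX,O)=129/5, d(BGTUX,W)=26
step 5: merge (O,W) at d=24; branch lengths O→12, W→12; new cluster OW
  updated: d(BGTUX,OW)=259/10
step 6: merge (BGTUX,OW) at d=259/10; branch lengths BGTUX→203/40, OW→19/20; new cluster BGOTUWX
final tree: ((((B:2,(U:1,X:1):1):1,G:3):39/8,T:63/8):203/40,(O:12,W:12):19/20)
total length: 2071/40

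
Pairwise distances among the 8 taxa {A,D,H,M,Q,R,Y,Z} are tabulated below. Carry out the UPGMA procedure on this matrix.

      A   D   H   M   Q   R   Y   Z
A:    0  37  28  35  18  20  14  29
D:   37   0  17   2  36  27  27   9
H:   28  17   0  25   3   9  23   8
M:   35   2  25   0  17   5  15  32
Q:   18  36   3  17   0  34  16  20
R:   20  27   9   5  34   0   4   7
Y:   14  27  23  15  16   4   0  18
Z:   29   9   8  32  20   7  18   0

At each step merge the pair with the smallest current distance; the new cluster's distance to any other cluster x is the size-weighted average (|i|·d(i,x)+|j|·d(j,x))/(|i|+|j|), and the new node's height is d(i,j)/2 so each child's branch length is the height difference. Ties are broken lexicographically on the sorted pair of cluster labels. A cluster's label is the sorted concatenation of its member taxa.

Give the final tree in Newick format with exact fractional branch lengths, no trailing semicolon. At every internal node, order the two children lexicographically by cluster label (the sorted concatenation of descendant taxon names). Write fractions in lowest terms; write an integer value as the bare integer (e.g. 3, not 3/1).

(A:181/14,((D:1,M:1):19/2,((H:3/2,Q:3/2):23/3,((R:2,Y:2):17/4,Z:25/4):35/12):4/3):17/7)

iteration 1: select D,M (d=2); attach at lengths (1, 1); label the merged cluster DM
  updated: d(A,DM)=36, d(DM,H)=21, d(DM,Q)=53/2, d(DM,R)=16, d(DM,Y)=21, d(DM,Z)=41/2
iteration 2: select H,Q (d=3); attach at lengths (3/2, 3/2); label the merged cluster HQ
  updated: d(A,HQ)=23, d(DM,HQ)=95/4, d(HQ,R)=43/2, d(HQ,Y)=39/2, d(HQ,Z)=14
iteration 3: select R,Y (d=4); attach at lengths (2, 2); label the merged cluster RY
  updated: d(A,RY)=17, d(DM,RY)=37/2, d(HQ,RY)=41/2, d(RY,Z)=25/2
iteration 4: select RY,Z (d=25/2); attach at lengths (17/4, 25/4); label the merged cluster RYZ
  updated: d(A,RYZ)=21, d(DM,RYZ)=115/6, d(HQ,RYZ)=55/3
iteration 5: select HQ,RYZ (d=55/3); attach at lengths (23/3, 35/12); label the merged cluster HQRYZ
  updated: d(A,HQRYZ)=109/5, d(DM,HQRYZ)=21
iteration 6: select DM,HQRYZ (d=21); attach at lengths (19/2, 4/3); label the merged cluster DHMQRYZ
  updated: d(A,DHMQRYZ)=181/7
iteration 7: select A,DHMQRYZ (d=181/7); attach at lengths (181/14, 17/7); label the merged cluster ADHMQRYZ
final tree: (A:181/14,((D:1,M:1):19/2,((H:3/2,Q:3/2):23/3,((R:2,Y:2):17/4,Z:25/4):35/12):4/3):17/7)
total length: 4727/84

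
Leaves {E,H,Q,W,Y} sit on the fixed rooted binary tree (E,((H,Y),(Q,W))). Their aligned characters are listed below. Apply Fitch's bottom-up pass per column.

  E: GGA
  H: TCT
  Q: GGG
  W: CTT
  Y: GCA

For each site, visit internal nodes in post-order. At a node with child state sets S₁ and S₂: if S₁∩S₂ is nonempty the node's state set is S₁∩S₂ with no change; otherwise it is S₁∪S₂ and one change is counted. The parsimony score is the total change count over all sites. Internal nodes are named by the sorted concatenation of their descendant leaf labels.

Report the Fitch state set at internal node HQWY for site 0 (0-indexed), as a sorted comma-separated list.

G

site 0, node HY: H={T} ∪ Y={G} → {G,T} (+1)
site 0, node QW: Q={G} ∪ W={C} → {C,G} (+1)
site 0, node HQWY: HY={G,T} ∩ QW={C,G} → {G} (+0)
site 0, node EHQWY: E={G} ∩ HQWY={G} → {G} (+0)
site 1, node HY: H={C} ∩ Y={C} → {C} (+0)
site 1, node QW: Q={G} ∪ W={T} → {G,T} (+1)
site 1, node HQWY: HY={C} ∪ QW={G,T} → {C,G,T} (+1)
site 1, node EHQWY: E={G} ∩ HQWY={C,G,T} → {G} (+0)
site 2, node HY: H={T} ∪ Y={A} → {A,T} (+1)
site 2, node QW: Q={G} ∪ W={T} → {G,T} (+1)
site 2, node HQWY: HY={A,T} ∩ QW={G,T} → {T} (+0)
site 2, node EHQWY: E={A} ∪ HQWY={T} → {A,T} (+1)
per-site changes: [2, 2, 3]; total = 7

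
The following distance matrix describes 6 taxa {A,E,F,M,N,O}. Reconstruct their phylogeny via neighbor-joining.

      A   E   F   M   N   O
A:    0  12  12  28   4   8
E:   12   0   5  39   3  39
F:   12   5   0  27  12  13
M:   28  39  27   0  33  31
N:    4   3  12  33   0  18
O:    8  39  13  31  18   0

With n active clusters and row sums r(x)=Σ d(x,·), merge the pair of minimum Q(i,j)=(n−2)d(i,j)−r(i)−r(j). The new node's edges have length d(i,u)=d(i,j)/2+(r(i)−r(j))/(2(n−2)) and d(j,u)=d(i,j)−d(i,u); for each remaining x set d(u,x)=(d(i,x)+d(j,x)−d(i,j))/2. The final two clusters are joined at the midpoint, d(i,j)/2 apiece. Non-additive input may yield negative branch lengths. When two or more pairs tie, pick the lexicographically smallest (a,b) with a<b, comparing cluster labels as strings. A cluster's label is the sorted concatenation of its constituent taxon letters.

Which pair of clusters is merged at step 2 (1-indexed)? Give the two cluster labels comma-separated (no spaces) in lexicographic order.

EN,F

step 1: merge (E,N) at d=3, Q=-156; branch lengths E→5, N→-2; new cluster EN
  updated: d(A,EN)=13/2, d(EN,F)=7, d(EN,M)=69/2, d(EN,O)=27
step 2: merge (EN,F) at d=7, Q=-113; branch lengths EN→37/6, F→5/6; new cluster EFN
  updated: d(A,EFN)=23/4, d(EFN,M)=109/4, d(EFN,O)=33/2
step 3: merge (A,O) at d=8, Q=-325/4; branch lengths A→9/16, O→119/16; new cluster AO
  updated: d(AO,EFN)=57/8, d(AO,M)=51/2
step 4: merge (AO,EFN) at d=57/8, Q=-479/8; branch lengths AO→43/16, EFN→71/16; new cluster AEFNO
  updated: d(AEFNO,M)=365/16
step 5: merge (AEFNO,M) at d=365/16; branch lengths AEFNO→365/32, M→365/32; new cluster AEFMNO
final tree: (((A:9/16,O:119/16):43/16,((E:5,N:-2):37/6,F:5/6):71/16):365/32,M:365/32)
total length: 767/16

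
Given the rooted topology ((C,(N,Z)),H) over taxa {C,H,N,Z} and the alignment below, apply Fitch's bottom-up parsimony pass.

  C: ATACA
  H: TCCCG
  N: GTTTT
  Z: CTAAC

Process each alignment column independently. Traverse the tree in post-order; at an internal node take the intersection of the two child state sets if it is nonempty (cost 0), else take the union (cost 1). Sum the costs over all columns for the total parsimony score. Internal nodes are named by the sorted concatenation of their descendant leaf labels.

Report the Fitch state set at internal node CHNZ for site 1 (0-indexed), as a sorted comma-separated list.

C,T

[col 0] NZ: children N:{G}, Z:{C} ∪→ {C,G}; cost 1
[col 0] CNZ: children C:{A}, NZ:{C,G} ∪→ {A,C,G}; cost 1
[col 0] CHNZ: children CNZ:{A,C,G}, H:{T} ∪→ {A,C,G,T}; cost 1
[col 1] NZ: children N:{T}, Z:{T} ∩→ {T}; cost 0
[col 1] CNZ: children C:{T}, NZ:{T} ∩→ {T}; cost 0
[col 1] CHNZ: children CNZ:{T}, H:{C} ∪→ {C,T}; cost 1
[col 2] NZ: children N:{T}, Z:{A} ∪→ {A,T}; cost 1
[col 2] CNZ: children C:{A}, NZ:{A,T} ∩→ {A}; cost 0
[col 2] CHNZ: children CNZ:{A}, H:{C} ∪→ {A,C}; cost 1
[col 3] NZ: children N:{T}, Z:{A} ∪→ {A,T}; cost 1
[col 3] CNZ: children C:{C}, NZ:{A,T} ∪→ {A,C,T}; cost 1
[col 3] CHNZ: children CNZ:{A,C,T}, H:{C} ∩→ {C}; cost 0
[col 4] NZ: children N:{T}, Z:{C} ∪→ {C,T}; cost 1
[col 4] CNZ: children C:{A}, NZ:{C,T} ∪→ {A,C,T}; cost 1
[col 4] CHNZ: children CNZ:{A,C,T}, H:{G} ∪→ {A,C,G,T}; cost 1
per-site changes: [3, 1, 2, 2, 3]; total = 11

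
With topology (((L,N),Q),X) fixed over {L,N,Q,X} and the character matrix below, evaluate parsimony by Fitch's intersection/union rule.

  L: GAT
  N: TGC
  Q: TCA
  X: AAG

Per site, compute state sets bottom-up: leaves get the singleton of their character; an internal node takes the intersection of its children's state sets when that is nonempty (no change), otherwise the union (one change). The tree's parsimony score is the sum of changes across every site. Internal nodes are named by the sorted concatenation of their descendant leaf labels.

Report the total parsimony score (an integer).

site 0, node LN: L={G} ∪ N={T} → {G,T} (+1)
site 0, node LNQ: LN={G,T} ∩ Q={T} → {T} (+0)
site 0, node LNQX: LNQ={T} ∪ X={A} → {A,T} (+1)
site 1, node LN: L={A} ∪ N={G} → {A,G} (+1)
site 1, node LNQ: LN={A,G} ∪ Q={C} → {A,C,G} (+1)
site 1, node LNQX: LNQ={A,C,G} ∩ X={A} → {A} (+0)
site 2, node LN: L={T} ∪ N={C} → {C,T} (+1)
site 2, node LNQ: LN={C,T} ∪ Q={A} → {A,C,T} (+1)
site 2, node LNQX: LNQ={A,C,T} ∪ X={G} → {A,C,G,T} (+1)
per-site changes: [2, 2, 3]; total = 7

7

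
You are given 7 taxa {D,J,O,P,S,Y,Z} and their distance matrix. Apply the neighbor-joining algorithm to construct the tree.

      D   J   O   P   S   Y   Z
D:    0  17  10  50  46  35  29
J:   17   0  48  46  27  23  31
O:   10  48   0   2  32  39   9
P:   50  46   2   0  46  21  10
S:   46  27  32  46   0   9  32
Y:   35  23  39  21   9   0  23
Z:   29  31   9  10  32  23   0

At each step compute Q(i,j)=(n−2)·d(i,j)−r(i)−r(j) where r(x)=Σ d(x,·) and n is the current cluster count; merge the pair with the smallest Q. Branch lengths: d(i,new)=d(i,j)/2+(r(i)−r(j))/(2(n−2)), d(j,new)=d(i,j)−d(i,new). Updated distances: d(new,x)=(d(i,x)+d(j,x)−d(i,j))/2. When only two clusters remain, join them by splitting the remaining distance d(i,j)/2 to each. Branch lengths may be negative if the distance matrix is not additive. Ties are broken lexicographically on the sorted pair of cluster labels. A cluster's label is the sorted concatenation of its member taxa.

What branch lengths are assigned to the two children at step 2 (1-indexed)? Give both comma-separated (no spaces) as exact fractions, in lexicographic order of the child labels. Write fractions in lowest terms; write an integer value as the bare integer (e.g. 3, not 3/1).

step 1: merge (O,P) at d=2, Q=-305; branch lengths O→-5/2, P→9/2; new cluster OP
  updated: d(D,OP)=29, d(J,OP)=46, d(OP,S)=38, d(OP,Y)=29, d(OP,Z)=17/2
step 2: merge (OP,Z) at d=17/2, Q=-240; branch lengths OP→61/8, Z→7/8; new cluster OPZ
  updated: d(D,OPZ)=99/4, d(J,OPZ)=137/4, d(OPZ,S)=123/4, d(OPZ,Y)=87/4
step 3: merge (S,Y) at d=9, Q=-349/2; branch lengths S→17/2, Y→1/2; new cluster SY
  updated: d(D,SY)=36, d(J,SY)=41/2, d(OPZ,SY)=87/4
step 4: merge (D,J) at d=17, Q=-231/2; branch lengths D→10, J→7; new cluster DJ
  updated: d(DJ,OPZ)=21, d(DJ,SY)=79/4
step 5: merge (DJ,OPZ) at d=21, Q=-125/2; branch lengths DJ→19/2, OPZ→23/2; new cluster DJOPZ
  updated: d(DJOPZ,SY)=41/4
step 6: merge (DJOPZ,SY) at d=41/4; branch lengths DJOPZ→41/8, SY→41/8; new cluster DJOPSYZ
final tree: (((D:10,J:7):19/2,((O:-5/2,P:9/2):61/8,Z:7/8):23/2):41/8,(S:17/2,Y:1/2):41/8)
total length: 271/4

61/8,7/8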